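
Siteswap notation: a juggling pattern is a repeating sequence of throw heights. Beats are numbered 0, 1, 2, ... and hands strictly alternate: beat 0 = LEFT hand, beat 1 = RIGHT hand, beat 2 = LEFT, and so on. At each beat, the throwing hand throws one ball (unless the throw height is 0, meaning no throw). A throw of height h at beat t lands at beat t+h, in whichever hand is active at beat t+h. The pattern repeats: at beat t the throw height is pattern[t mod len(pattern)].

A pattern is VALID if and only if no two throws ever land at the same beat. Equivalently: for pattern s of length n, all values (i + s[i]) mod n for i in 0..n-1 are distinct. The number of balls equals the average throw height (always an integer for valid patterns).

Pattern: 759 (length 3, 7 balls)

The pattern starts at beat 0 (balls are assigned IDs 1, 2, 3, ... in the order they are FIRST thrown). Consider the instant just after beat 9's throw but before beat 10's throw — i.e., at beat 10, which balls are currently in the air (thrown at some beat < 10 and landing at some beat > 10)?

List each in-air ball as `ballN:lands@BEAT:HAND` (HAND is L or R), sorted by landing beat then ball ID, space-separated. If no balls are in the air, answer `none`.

Beat 0 (L): throw ball1 h=7 -> lands@7:R; in-air after throw: [b1@7:R]
Beat 1 (R): throw ball2 h=5 -> lands@6:L; in-air after throw: [b2@6:L b1@7:R]
Beat 2 (L): throw ball3 h=9 -> lands@11:R; in-air after throw: [b2@6:L b1@7:R b3@11:R]
Beat 3 (R): throw ball4 h=7 -> lands@10:L; in-air after throw: [b2@6:L b1@7:R b4@10:L b3@11:R]
Beat 4 (L): throw ball5 h=5 -> lands@9:R; in-air after throw: [b2@6:L b1@7:R b5@9:R b4@10:L b3@11:R]
Beat 5 (R): throw ball6 h=9 -> lands@14:L; in-air after throw: [b2@6:L b1@7:R b5@9:R b4@10:L b3@11:R b6@14:L]
Beat 6 (L): throw ball2 h=7 -> lands@13:R; in-air after throw: [b1@7:R b5@9:R b4@10:L b3@11:R b2@13:R b6@14:L]
Beat 7 (R): throw ball1 h=5 -> lands@12:L; in-air after throw: [b5@9:R b4@10:L b3@11:R b1@12:L b2@13:R b6@14:L]
Beat 8 (L): throw ball7 h=9 -> lands@17:R; in-air after throw: [b5@9:R b4@10:L b3@11:R b1@12:L b2@13:R b6@14:L b7@17:R]
Beat 9 (R): throw ball5 h=7 -> lands@16:L; in-air after throw: [b4@10:L b3@11:R b1@12:L b2@13:R b6@14:L b5@16:L b7@17:R]
Beat 10 (L): throw ball4 h=5 -> lands@15:R; in-air after throw: [b3@11:R b1@12:L b2@13:R b6@14:L b4@15:R b5@16:L b7@17:R]

Answer: ball3:lands@11:R ball1:lands@12:L ball2:lands@13:R ball6:lands@14:L ball5:lands@16:L ball7:lands@17:R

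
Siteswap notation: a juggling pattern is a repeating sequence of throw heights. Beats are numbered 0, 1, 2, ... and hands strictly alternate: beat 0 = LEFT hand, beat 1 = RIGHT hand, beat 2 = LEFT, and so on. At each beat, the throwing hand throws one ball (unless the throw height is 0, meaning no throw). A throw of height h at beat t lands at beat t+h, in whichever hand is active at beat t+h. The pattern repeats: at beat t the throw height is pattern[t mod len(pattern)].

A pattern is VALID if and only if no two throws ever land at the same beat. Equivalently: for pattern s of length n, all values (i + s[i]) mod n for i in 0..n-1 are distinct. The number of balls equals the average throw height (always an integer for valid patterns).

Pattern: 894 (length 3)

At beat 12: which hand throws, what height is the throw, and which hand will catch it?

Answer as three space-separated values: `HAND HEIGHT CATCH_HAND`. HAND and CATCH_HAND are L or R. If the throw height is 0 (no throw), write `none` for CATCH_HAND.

Answer: L 8 L

Derivation:
Beat 12: 12 mod 2 = 0, so hand = L
Throw height = pattern[12 mod 3] = pattern[0] = 8
Lands at beat 12+8=20, 20 mod 2 = 0, so catch hand = L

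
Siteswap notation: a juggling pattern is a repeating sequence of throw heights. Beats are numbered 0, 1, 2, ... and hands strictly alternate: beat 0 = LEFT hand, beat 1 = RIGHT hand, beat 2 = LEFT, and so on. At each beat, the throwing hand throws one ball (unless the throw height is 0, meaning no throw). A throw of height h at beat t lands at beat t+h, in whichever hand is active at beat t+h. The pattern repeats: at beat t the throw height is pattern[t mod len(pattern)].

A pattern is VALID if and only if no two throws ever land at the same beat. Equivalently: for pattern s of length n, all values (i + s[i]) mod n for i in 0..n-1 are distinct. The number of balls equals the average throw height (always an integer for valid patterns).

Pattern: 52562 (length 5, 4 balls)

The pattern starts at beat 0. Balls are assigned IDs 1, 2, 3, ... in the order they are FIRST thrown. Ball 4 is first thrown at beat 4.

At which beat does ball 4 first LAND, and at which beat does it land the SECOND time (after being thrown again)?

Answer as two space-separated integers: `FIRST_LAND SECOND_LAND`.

Beat 0 (L): throw ball1 h=5 -> lands@5:R; in-air after throw: [b1@5:R]
Beat 1 (R): throw ball2 h=2 -> lands@3:R; in-air after throw: [b2@3:R b1@5:R]
Beat 2 (L): throw ball3 h=5 -> lands@7:R; in-air after throw: [b2@3:R b1@5:R b3@7:R]
Beat 3 (R): throw ball2 h=6 -> lands@9:R; in-air after throw: [b1@5:R b3@7:R b2@9:R]
Beat 4 (L): throw ball4 h=2 -> lands@6:L; in-air after throw: [b1@5:R b4@6:L b3@7:R b2@9:R]
Beat 5 (R): throw ball1 h=5 -> lands@10:L; in-air after throw: [b4@6:L b3@7:R b2@9:R b1@10:L]
Beat 6 (L): throw ball4 h=2 -> lands@8:L; in-air after throw: [b3@7:R b4@8:L b2@9:R b1@10:L]
Beat 7 (R): throw ball3 h=5 -> lands@12:L; in-air after throw: [b4@8:L b2@9:R b1@10:L b3@12:L]
Beat 8 (L): throw ball4 h=6 -> lands@14:L; in-air after throw: [b2@9:R b1@10:L b3@12:L b4@14:L]
Ball 4: thrown@4 h=2 -> first land @6; rethrown@6 h=2 -> second land @8

Answer: 6 8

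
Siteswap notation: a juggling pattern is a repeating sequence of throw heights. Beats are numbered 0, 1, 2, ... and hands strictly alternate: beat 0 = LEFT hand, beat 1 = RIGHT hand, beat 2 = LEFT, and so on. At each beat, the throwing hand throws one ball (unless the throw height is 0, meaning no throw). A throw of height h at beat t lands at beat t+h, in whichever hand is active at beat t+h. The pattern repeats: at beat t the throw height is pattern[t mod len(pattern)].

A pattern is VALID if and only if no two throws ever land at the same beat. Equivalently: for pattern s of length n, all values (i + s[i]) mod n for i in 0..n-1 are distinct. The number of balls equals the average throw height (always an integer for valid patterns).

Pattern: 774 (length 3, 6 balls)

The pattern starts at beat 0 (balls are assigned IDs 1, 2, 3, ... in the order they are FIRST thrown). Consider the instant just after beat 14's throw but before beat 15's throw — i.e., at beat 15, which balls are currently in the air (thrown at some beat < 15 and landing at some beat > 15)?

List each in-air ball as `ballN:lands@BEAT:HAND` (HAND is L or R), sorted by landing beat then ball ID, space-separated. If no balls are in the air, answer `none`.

Beat 0 (L): throw ball1 h=7 -> lands@7:R; in-air after throw: [b1@7:R]
Beat 1 (R): throw ball2 h=7 -> lands@8:L; in-air after throw: [b1@7:R b2@8:L]
Beat 2 (L): throw ball3 h=4 -> lands@6:L; in-air after throw: [b3@6:L b1@7:R b2@8:L]
Beat 3 (R): throw ball4 h=7 -> lands@10:L; in-air after throw: [b3@6:L b1@7:R b2@8:L b4@10:L]
Beat 4 (L): throw ball5 h=7 -> lands@11:R; in-air after throw: [b3@6:L b1@7:R b2@8:L b4@10:L b5@11:R]
Beat 5 (R): throw ball6 h=4 -> lands@9:R; in-air after throw: [b3@6:L b1@7:R b2@8:L b6@9:R b4@10:L b5@11:R]
Beat 6 (L): throw ball3 h=7 -> lands@13:R; in-air after throw: [b1@7:R b2@8:L b6@9:R b4@10:L b5@11:R b3@13:R]
Beat 7 (R): throw ball1 h=7 -> lands@14:L; in-air after throw: [b2@8:L b6@9:R b4@10:L b5@11:R b3@13:R b1@14:L]
Beat 8 (L): throw ball2 h=4 -> lands@12:L; in-air after throw: [b6@9:R b4@10:L b5@11:R b2@12:L b3@13:R b1@14:L]
Beat 9 (R): throw ball6 h=7 -> lands@16:L; in-air after throw: [b4@10:L b5@11:R b2@12:L b3@13:R b1@14:L b6@16:L]
Beat 10 (L): throw ball4 h=7 -> lands@17:R; in-air after throw: [b5@11:R b2@12:L b3@13:R b1@14:L b6@16:L b4@17:R]
Beat 11 (R): throw ball5 h=4 -> lands@15:R; in-air after throw: [b2@12:L b3@13:R b1@14:L b5@15:R b6@16:L b4@17:R]
Beat 12 (L): throw ball2 h=7 -> lands@19:R; in-air after throw: [b3@13:R b1@14:L b5@15:R b6@16:L b4@17:R b2@19:R]
Beat 13 (R): throw ball3 h=7 -> lands@20:L; in-air after throw: [b1@14:L b5@15:R b6@16:L b4@17:R b2@19:R b3@20:L]
Beat 14 (L): throw ball1 h=4 -> lands@18:L; in-air after throw: [b5@15:R b6@16:L b4@17:R b1@18:L b2@19:R b3@20:L]
Beat 15 (R): throw ball5 h=7 -> lands@22:L; in-air after throw: [b6@16:L b4@17:R b1@18:L b2@19:R b3@20:L b5@22:L]

Answer: ball6:lands@16:L ball4:lands@17:R ball1:lands@18:L ball2:lands@19:R ball3:lands@20:L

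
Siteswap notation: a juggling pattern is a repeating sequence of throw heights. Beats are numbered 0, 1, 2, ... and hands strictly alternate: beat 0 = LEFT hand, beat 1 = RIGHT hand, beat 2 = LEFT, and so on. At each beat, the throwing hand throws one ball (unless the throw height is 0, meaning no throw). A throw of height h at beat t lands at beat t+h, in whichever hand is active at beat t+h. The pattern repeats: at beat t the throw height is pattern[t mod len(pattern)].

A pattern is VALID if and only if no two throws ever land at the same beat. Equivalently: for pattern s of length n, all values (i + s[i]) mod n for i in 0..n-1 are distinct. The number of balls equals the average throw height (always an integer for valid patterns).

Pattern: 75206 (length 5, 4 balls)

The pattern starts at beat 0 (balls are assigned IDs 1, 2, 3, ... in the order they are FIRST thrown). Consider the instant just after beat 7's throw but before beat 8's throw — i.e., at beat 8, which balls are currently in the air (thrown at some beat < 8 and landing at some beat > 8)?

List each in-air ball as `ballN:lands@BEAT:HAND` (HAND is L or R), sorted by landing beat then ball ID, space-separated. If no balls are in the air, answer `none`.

Answer: ball1:lands@9:R ball3:lands@10:L ball2:lands@11:R ball4:lands@12:L

Derivation:
Beat 0 (L): throw ball1 h=7 -> lands@7:R; in-air after throw: [b1@7:R]
Beat 1 (R): throw ball2 h=5 -> lands@6:L; in-air after throw: [b2@6:L b1@7:R]
Beat 2 (L): throw ball3 h=2 -> lands@4:L; in-air after throw: [b3@4:L b2@6:L b1@7:R]
Beat 4 (L): throw ball3 h=6 -> lands@10:L; in-air after throw: [b2@6:L b1@7:R b3@10:L]
Beat 5 (R): throw ball4 h=7 -> lands@12:L; in-air after throw: [b2@6:L b1@7:R b3@10:L b4@12:L]
Beat 6 (L): throw ball2 h=5 -> lands@11:R; in-air after throw: [b1@7:R b3@10:L b2@11:R b4@12:L]
Beat 7 (R): throw ball1 h=2 -> lands@9:R; in-air after throw: [b1@9:R b3@10:L b2@11:R b4@12:L]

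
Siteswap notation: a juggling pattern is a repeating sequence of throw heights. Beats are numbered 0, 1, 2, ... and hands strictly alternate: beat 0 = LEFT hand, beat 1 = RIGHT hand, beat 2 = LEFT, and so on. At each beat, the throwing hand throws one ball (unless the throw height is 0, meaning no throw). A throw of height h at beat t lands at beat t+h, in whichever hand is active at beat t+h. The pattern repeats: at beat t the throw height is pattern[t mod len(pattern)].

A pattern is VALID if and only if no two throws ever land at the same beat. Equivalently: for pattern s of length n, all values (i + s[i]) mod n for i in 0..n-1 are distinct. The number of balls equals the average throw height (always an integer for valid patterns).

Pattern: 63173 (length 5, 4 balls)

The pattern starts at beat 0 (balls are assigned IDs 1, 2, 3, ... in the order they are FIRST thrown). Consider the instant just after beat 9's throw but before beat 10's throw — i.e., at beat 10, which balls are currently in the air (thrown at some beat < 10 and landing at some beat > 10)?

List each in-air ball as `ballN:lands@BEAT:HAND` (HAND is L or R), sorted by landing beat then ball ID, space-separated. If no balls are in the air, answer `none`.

Beat 0 (L): throw ball1 h=6 -> lands@6:L; in-air after throw: [b1@6:L]
Beat 1 (R): throw ball2 h=3 -> lands@4:L; in-air after throw: [b2@4:L b1@6:L]
Beat 2 (L): throw ball3 h=1 -> lands@3:R; in-air after throw: [b3@3:R b2@4:L b1@6:L]
Beat 3 (R): throw ball3 h=7 -> lands@10:L; in-air after throw: [b2@4:L b1@6:L b3@10:L]
Beat 4 (L): throw ball2 h=3 -> lands@7:R; in-air after throw: [b1@6:L b2@7:R b3@10:L]
Beat 5 (R): throw ball4 h=6 -> lands@11:R; in-air after throw: [b1@6:L b2@7:R b3@10:L b4@11:R]
Beat 6 (L): throw ball1 h=3 -> lands@9:R; in-air after throw: [b2@7:R b1@9:R b3@10:L b4@11:R]
Beat 7 (R): throw ball2 h=1 -> lands@8:L; in-air after throw: [b2@8:L b1@9:R b3@10:L b4@11:R]
Beat 8 (L): throw ball2 h=7 -> lands@15:R; in-air after throw: [b1@9:R b3@10:L b4@11:R b2@15:R]
Beat 9 (R): throw ball1 h=3 -> lands@12:L; in-air after throw: [b3@10:L b4@11:R b1@12:L b2@15:R]
Beat 10 (L): throw ball3 h=6 -> lands@16:L; in-air after throw: [b4@11:R b1@12:L b2@15:R b3@16:L]

Answer: ball4:lands@11:R ball1:lands@12:L ball2:lands@15:R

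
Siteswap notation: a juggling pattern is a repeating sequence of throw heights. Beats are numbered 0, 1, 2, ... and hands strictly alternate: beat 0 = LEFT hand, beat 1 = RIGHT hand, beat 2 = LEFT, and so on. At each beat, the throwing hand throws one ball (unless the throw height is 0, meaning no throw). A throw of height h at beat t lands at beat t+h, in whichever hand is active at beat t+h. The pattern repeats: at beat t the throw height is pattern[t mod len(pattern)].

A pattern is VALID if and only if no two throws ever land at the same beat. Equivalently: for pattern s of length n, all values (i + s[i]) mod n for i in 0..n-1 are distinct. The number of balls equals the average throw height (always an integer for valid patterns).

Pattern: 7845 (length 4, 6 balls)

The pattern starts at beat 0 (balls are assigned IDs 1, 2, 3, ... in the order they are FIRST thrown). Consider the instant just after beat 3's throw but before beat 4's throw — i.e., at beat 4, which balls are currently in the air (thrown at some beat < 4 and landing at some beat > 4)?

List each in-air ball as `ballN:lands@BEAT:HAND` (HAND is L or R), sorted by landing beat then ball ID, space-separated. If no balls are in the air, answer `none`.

Beat 0 (L): throw ball1 h=7 -> lands@7:R; in-air after throw: [b1@7:R]
Beat 1 (R): throw ball2 h=8 -> lands@9:R; in-air after throw: [b1@7:R b2@9:R]
Beat 2 (L): throw ball3 h=4 -> lands@6:L; in-air after throw: [b3@6:L b1@7:R b2@9:R]
Beat 3 (R): throw ball4 h=5 -> lands@8:L; in-air after throw: [b3@6:L b1@7:R b4@8:L b2@9:R]
Beat 4 (L): throw ball5 h=7 -> lands@11:R; in-air after throw: [b3@6:L b1@7:R b4@8:L b2@9:R b5@11:R]

Answer: ball3:lands@6:L ball1:lands@7:R ball4:lands@8:L ball2:lands@9:R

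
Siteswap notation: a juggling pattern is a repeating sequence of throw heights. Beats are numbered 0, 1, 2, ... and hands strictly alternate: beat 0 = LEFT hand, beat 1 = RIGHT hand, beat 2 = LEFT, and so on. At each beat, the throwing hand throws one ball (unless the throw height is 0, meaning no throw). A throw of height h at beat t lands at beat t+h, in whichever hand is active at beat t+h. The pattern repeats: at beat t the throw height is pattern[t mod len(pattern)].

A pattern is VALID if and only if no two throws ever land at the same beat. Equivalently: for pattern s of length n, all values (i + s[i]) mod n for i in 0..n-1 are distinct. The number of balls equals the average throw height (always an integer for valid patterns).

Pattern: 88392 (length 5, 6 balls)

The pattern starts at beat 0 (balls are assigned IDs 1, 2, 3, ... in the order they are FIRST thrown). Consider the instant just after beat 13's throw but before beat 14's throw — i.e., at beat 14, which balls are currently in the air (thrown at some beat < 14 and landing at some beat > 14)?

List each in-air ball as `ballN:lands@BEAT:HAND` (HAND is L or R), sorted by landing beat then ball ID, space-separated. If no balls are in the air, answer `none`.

Answer: ball4:lands@15:R ball1:lands@17:R ball6:lands@18:L ball2:lands@19:R ball3:lands@22:L

Derivation:
Beat 0 (L): throw ball1 h=8 -> lands@8:L; in-air after throw: [b1@8:L]
Beat 1 (R): throw ball2 h=8 -> lands@9:R; in-air after throw: [b1@8:L b2@9:R]
Beat 2 (L): throw ball3 h=3 -> lands@5:R; in-air after throw: [b3@5:R b1@8:L b2@9:R]
Beat 3 (R): throw ball4 h=9 -> lands@12:L; in-air after throw: [b3@5:R b1@8:L b2@9:R b4@12:L]
Beat 4 (L): throw ball5 h=2 -> lands@6:L; in-air after throw: [b3@5:R b5@6:L b1@8:L b2@9:R b4@12:L]
Beat 5 (R): throw ball3 h=8 -> lands@13:R; in-air after throw: [b5@6:L b1@8:L b2@9:R b4@12:L b3@13:R]
Beat 6 (L): throw ball5 h=8 -> lands@14:L; in-air after throw: [b1@8:L b2@9:R b4@12:L b3@13:R b5@14:L]
Beat 7 (R): throw ball6 h=3 -> lands@10:L; in-air after throw: [b1@8:L b2@9:R b6@10:L b4@12:L b3@13:R b5@14:L]
Beat 8 (L): throw ball1 h=9 -> lands@17:R; in-air after throw: [b2@9:R b6@10:L b4@12:L b3@13:R b5@14:L b1@17:R]
Beat 9 (R): throw ball2 h=2 -> lands@11:R; in-air after throw: [b6@10:L b2@11:R b4@12:L b3@13:R b5@14:L b1@17:R]
Beat 10 (L): throw ball6 h=8 -> lands@18:L; in-air after throw: [b2@11:R b4@12:L b3@13:R b5@14:L b1@17:R b6@18:L]
Beat 11 (R): throw ball2 h=8 -> lands@19:R; in-air after throw: [b4@12:L b3@13:R b5@14:L b1@17:R b6@18:L b2@19:R]
Beat 12 (L): throw ball4 h=3 -> lands@15:R; in-air after throw: [b3@13:R b5@14:L b4@15:R b1@17:R b6@18:L b2@19:R]
Beat 13 (R): throw ball3 h=9 -> lands@22:L; in-air after throw: [b5@14:L b4@15:R b1@17:R b6@18:L b2@19:R b3@22:L]
Beat 14 (L): throw ball5 h=2 -> lands@16:L; in-air after throw: [b4@15:R b5@16:L b1@17:R b6@18:L b2@19:R b3@22:L]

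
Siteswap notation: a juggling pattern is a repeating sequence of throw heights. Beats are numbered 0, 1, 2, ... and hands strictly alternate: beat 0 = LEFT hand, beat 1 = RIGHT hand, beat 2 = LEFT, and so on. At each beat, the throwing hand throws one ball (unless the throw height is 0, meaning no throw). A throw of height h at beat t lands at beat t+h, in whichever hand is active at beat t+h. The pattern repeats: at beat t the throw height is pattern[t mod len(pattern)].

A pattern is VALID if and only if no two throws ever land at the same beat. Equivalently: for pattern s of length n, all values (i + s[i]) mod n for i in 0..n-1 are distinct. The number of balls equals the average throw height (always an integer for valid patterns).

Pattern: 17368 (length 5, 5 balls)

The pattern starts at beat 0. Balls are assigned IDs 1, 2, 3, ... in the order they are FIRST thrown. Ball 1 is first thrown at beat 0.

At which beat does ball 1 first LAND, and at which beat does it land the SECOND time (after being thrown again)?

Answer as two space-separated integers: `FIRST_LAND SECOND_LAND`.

Beat 0 (L): throw ball1 h=1 -> lands@1:R; in-air after throw: [b1@1:R]
Beat 1 (R): throw ball1 h=7 -> lands@8:L; in-air after throw: [b1@8:L]
Beat 2 (L): throw ball2 h=3 -> lands@5:R; in-air after throw: [b2@5:R b1@8:L]
Beat 3 (R): throw ball3 h=6 -> lands@9:R; in-air after throw: [b2@5:R b1@8:L b3@9:R]
Beat 4 (L): throw ball4 h=8 -> lands@12:L; in-air after throw: [b2@5:R b1@8:L b3@9:R b4@12:L]
Beat 5 (R): throw ball2 h=1 -> lands@6:L; in-air after throw: [b2@6:L b1@8:L b3@9:R b4@12:L]
Beat 6 (L): throw ball2 h=7 -> lands@13:R; in-air after throw: [b1@8:L b3@9:R b4@12:L b2@13:R]
Beat 7 (R): throw ball5 h=3 -> lands@10:L; in-air after throw: [b1@8:L b3@9:R b5@10:L b4@12:L b2@13:R]
Beat 8 (L): throw ball1 h=6 -> lands@14:L; in-air after throw: [b3@9:R b5@10:L b4@12:L b2@13:R b1@14:L]
Ball 1: thrown@0 h=1 -> first land @1; rethrown@1 h=7 -> second land @8

Answer: 1 8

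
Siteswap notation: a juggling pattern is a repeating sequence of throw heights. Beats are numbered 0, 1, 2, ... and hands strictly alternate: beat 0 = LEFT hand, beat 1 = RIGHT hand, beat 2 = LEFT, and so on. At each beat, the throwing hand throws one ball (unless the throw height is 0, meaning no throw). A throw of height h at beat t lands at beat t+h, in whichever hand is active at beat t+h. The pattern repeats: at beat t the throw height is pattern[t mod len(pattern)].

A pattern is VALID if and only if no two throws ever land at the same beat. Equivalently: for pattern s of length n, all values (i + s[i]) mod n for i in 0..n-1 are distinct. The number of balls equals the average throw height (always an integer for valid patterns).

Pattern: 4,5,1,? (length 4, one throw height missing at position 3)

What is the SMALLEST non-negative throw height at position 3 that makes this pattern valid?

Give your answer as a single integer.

i=0: (0 + 4) mod 4 = 0
i=1: (1 + 5) mod 4 = 2
i=2: (2 + 1) mod 4 = 3
i=3: s[i]=? (unknown)
Known residues: [0, 2, 3]; need a permutation of 0..3, so missing residue r = 1
Need (3 + s) mod 4 = 1; smallest s = (1 - 3) mod 4 = 2

Answer: 2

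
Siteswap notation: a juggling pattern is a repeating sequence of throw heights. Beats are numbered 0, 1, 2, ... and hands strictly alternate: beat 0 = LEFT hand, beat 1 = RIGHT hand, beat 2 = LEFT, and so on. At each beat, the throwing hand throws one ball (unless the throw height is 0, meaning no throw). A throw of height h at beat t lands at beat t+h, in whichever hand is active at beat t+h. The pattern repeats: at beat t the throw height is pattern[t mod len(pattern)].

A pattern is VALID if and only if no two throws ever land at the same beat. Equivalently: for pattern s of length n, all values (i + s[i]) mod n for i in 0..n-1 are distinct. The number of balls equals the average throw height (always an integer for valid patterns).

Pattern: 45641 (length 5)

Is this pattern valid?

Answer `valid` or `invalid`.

Answer: valid

Derivation:
i=0: (i + s[i]) mod n = (0 + 4) mod 5 = 4
i=1: (i + s[i]) mod n = (1 + 5) mod 5 = 1
i=2: (i + s[i]) mod n = (2 + 6) mod 5 = 3
i=3: (i + s[i]) mod n = (3 + 4) mod 5 = 2
i=4: (i + s[i]) mod n = (4 + 1) mod 5 = 0
Residues: [4, 1, 3, 2, 0], distinct: True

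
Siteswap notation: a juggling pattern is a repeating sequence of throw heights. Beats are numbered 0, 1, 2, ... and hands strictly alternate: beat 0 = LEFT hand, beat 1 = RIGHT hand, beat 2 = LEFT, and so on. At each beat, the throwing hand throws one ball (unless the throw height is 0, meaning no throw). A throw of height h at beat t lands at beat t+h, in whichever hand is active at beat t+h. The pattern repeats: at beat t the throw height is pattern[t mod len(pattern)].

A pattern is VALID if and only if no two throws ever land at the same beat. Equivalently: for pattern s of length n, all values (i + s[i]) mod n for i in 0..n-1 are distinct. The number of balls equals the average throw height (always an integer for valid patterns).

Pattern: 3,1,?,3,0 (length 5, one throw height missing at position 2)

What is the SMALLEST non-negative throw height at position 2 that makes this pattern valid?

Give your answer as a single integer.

Answer: 3

Derivation:
i=0: (0 + 3) mod 5 = 3
i=1: (1 + 1) mod 5 = 2
i=2: s[i]=? (unknown)
i=3: (3 + 3) mod 5 = 1
i=4: (4 + 0) mod 5 = 4
Known residues: [1, 2, 3, 4]; need a permutation of 0..4, so missing residue r = 0
Need (2 + s) mod 5 = 0; smallest s = (0 - 2) mod 5 = 3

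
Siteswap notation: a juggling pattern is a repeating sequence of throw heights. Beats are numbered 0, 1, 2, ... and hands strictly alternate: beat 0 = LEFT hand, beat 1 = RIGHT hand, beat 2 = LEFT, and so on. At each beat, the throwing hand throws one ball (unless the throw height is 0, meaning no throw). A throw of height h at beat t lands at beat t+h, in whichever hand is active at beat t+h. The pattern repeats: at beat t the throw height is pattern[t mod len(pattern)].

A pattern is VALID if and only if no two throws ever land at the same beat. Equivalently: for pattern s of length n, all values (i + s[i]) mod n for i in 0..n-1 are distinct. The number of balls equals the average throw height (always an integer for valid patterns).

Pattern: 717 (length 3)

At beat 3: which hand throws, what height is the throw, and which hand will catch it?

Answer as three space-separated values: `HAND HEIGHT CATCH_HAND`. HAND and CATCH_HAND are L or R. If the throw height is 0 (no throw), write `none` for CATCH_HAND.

Beat 3: 3 mod 2 = 1, so hand = R
Throw height = pattern[3 mod 3] = pattern[0] = 7
Lands at beat 3+7=10, 10 mod 2 = 0, so catch hand = L

Answer: R 7 L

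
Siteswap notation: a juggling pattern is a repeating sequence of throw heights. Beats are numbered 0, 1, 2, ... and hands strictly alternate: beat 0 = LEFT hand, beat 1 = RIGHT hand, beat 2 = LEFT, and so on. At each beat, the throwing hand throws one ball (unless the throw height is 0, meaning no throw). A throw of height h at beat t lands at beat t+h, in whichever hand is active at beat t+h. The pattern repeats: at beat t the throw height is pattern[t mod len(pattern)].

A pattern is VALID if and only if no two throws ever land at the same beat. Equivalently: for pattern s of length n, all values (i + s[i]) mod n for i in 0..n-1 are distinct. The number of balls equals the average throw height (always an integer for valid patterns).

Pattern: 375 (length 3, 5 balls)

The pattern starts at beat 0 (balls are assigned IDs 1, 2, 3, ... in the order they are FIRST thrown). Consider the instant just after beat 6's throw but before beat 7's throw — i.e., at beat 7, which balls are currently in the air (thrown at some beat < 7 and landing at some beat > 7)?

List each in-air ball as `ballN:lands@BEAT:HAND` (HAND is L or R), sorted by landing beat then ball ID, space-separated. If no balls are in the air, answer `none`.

Beat 0 (L): throw ball1 h=3 -> lands@3:R; in-air after throw: [b1@3:R]
Beat 1 (R): throw ball2 h=7 -> lands@8:L; in-air after throw: [b1@3:R b2@8:L]
Beat 2 (L): throw ball3 h=5 -> lands@7:R; in-air after throw: [b1@3:R b3@7:R b2@8:L]
Beat 3 (R): throw ball1 h=3 -> lands@6:L; in-air after throw: [b1@6:L b3@7:R b2@8:L]
Beat 4 (L): throw ball4 h=7 -> lands@11:R; in-air after throw: [b1@6:L b3@7:R b2@8:L b4@11:R]
Beat 5 (R): throw ball5 h=5 -> lands@10:L; in-air after throw: [b1@6:L b3@7:R b2@8:L b5@10:L b4@11:R]
Beat 6 (L): throw ball1 h=3 -> lands@9:R; in-air after throw: [b3@7:R b2@8:L b1@9:R b5@10:L b4@11:R]
Beat 7 (R): throw ball3 h=7 -> lands@14:L; in-air after throw: [b2@8:L b1@9:R b5@10:L b4@11:R b3@14:L]

Answer: ball2:lands@8:L ball1:lands@9:R ball5:lands@10:L ball4:lands@11:R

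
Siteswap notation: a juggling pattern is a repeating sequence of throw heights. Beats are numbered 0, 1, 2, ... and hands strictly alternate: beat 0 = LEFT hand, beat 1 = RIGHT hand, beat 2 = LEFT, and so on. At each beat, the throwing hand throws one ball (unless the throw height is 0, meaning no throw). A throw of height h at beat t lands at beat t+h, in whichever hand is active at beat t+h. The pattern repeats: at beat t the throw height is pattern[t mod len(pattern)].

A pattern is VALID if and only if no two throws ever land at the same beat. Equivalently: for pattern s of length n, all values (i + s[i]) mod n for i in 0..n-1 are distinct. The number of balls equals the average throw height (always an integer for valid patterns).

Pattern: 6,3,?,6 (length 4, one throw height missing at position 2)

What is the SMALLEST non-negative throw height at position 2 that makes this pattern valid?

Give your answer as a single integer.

Answer: 1

Derivation:
i=0: (0 + 6) mod 4 = 2
i=1: (1 + 3) mod 4 = 0
i=2: s[i]=? (unknown)
i=3: (3 + 6) mod 4 = 1
Known residues: [0, 1, 2]; need a permutation of 0..3, so missing residue r = 3
Need (2 + s) mod 4 = 3; smallest s = (3 - 2) mod 4 = 1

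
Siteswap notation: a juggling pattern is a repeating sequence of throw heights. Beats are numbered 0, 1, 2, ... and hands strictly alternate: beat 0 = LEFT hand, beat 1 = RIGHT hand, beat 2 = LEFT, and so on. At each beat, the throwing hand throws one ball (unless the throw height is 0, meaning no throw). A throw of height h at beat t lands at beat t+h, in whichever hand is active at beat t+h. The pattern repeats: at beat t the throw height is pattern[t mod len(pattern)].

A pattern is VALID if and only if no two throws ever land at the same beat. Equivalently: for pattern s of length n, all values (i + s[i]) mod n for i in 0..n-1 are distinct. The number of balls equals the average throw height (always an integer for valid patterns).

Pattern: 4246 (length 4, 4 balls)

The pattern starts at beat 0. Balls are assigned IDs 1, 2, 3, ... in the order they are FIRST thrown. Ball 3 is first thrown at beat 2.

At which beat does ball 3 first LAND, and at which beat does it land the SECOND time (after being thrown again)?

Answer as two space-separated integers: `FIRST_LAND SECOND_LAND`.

Beat 0 (L): throw ball1 h=4 -> lands@4:L; in-air after throw: [b1@4:L]
Beat 1 (R): throw ball2 h=2 -> lands@3:R; in-air after throw: [b2@3:R b1@4:L]
Beat 2 (L): throw ball3 h=4 -> lands@6:L; in-air after throw: [b2@3:R b1@4:L b3@6:L]
Beat 3 (R): throw ball2 h=6 -> lands@9:R; in-air after throw: [b1@4:L b3@6:L b2@9:R]
Beat 4 (L): throw ball1 h=4 -> lands@8:L; in-air after throw: [b3@6:L b1@8:L b2@9:R]
Beat 5 (R): throw ball4 h=2 -> lands@7:R; in-air after throw: [b3@6:L b4@7:R b1@8:L b2@9:R]
Beat 6 (L): throw ball3 h=4 -> lands@10:L; in-air after throw: [b4@7:R b1@8:L b2@9:R b3@10:L]
Beat 7 (R): throw ball4 h=6 -> lands@13:R; in-air after throw: [b1@8:L b2@9:R b3@10:L b4@13:R]
Beat 8 (L): throw ball1 h=4 -> lands@12:L; in-air after throw: [b2@9:R b3@10:L b1@12:L b4@13:R]
Beat 9 (R): throw ball2 h=2 -> lands@11:R; in-air after throw: [b3@10:L b2@11:R b1@12:L b4@13:R]
Beat 10 (L): throw ball3 h=4 -> lands@14:L; in-air after throw: [b2@11:R b1@12:L b4@13:R b3@14:L]
Ball 3: thrown@2 h=4 -> first land @6; rethrown@6 h=4 -> second land @10

Answer: 6 10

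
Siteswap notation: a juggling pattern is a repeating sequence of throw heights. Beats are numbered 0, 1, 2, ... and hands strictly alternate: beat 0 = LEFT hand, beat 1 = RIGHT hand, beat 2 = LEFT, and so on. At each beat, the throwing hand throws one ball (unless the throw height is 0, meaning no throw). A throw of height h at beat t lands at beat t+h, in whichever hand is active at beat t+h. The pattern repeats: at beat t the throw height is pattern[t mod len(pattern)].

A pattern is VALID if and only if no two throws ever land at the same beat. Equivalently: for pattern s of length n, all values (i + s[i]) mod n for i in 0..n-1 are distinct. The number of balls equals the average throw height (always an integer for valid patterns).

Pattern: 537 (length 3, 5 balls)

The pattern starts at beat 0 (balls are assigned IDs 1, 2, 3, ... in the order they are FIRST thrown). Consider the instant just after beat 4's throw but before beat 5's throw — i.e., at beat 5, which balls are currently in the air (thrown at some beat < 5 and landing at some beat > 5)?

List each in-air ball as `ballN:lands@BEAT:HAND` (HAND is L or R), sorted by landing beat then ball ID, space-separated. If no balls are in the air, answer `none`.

Answer: ball2:lands@7:R ball4:lands@8:L ball3:lands@9:R

Derivation:
Beat 0 (L): throw ball1 h=5 -> lands@5:R; in-air after throw: [b1@5:R]
Beat 1 (R): throw ball2 h=3 -> lands@4:L; in-air after throw: [b2@4:L b1@5:R]
Beat 2 (L): throw ball3 h=7 -> lands@9:R; in-air after throw: [b2@4:L b1@5:R b3@9:R]
Beat 3 (R): throw ball4 h=5 -> lands@8:L; in-air after throw: [b2@4:L b1@5:R b4@8:L b3@9:R]
Beat 4 (L): throw ball2 h=3 -> lands@7:R; in-air after throw: [b1@5:R b2@7:R b4@8:L b3@9:R]
Beat 5 (R): throw ball1 h=7 -> lands@12:L; in-air after throw: [b2@7:R b4@8:L b3@9:R b1@12:L]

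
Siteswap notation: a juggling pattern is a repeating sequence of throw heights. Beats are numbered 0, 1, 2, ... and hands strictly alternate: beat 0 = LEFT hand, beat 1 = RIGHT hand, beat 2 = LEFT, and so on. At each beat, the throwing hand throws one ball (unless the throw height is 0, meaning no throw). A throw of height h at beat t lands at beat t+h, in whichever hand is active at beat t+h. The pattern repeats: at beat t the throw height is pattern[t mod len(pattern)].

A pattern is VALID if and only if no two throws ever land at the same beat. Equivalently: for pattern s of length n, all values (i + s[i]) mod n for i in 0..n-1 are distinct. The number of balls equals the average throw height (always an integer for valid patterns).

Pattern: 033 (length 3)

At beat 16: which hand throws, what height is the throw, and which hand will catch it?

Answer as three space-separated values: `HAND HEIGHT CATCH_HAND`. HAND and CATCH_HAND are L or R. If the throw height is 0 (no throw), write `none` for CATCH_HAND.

Answer: L 3 R

Derivation:
Beat 16: 16 mod 2 = 0, so hand = L
Throw height = pattern[16 mod 3] = pattern[1] = 3
Lands at beat 16+3=19, 19 mod 2 = 1, so catch hand = R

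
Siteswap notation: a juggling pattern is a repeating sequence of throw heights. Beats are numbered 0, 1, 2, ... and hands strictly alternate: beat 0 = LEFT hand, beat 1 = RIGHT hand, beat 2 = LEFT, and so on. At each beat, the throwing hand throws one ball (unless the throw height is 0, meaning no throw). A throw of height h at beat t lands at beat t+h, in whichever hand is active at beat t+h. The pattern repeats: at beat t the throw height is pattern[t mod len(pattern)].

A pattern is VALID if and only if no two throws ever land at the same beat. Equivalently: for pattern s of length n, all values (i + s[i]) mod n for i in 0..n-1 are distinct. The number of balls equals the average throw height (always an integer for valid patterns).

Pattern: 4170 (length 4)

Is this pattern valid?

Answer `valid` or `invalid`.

i=0: (i + s[i]) mod n = (0 + 4) mod 4 = 0
i=1: (i + s[i]) mod n = (1 + 1) mod 4 = 2
i=2: (i + s[i]) mod n = (2 + 7) mod 4 = 1
i=3: (i + s[i]) mod n = (3 + 0) mod 4 = 3
Residues: [0, 2, 1, 3], distinct: True

Answer: valid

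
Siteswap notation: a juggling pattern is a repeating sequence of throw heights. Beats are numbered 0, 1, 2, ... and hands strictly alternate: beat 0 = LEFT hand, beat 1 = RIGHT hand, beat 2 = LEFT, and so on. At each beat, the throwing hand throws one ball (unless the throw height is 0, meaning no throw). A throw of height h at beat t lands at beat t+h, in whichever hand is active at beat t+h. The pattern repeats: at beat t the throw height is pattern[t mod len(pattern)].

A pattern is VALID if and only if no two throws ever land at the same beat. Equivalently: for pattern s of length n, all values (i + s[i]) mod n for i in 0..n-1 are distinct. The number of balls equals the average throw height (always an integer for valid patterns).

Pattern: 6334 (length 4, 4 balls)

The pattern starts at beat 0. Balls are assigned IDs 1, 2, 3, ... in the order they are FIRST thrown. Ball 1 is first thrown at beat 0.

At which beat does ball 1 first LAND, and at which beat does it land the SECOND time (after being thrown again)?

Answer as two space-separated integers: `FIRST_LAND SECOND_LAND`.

Beat 0 (L): throw ball1 h=6 -> lands@6:L; in-air after throw: [b1@6:L]
Beat 1 (R): throw ball2 h=3 -> lands@4:L; in-air after throw: [b2@4:L b1@6:L]
Beat 2 (L): throw ball3 h=3 -> lands@5:R; in-air after throw: [b2@4:L b3@5:R b1@6:L]
Beat 3 (R): throw ball4 h=4 -> lands@7:R; in-air after throw: [b2@4:L b3@5:R b1@6:L b4@7:R]
Beat 4 (L): throw ball2 h=6 -> lands@10:L; in-air after throw: [b3@5:R b1@6:L b4@7:R b2@10:L]
Beat 5 (R): throw ball3 h=3 -> lands@8:L; in-air after throw: [b1@6:L b4@7:R b3@8:L b2@10:L]
Beat 6 (L): throw ball1 h=3 -> lands@9:R; in-air after throw: [b4@7:R b3@8:L b1@9:R b2@10:L]
Beat 7 (R): throw ball4 h=4 -> lands@11:R; in-air after throw: [b3@8:L b1@9:R b2@10:L b4@11:R]
Beat 8 (L): throw ball3 h=6 -> lands@14:L; in-air after throw: [b1@9:R b2@10:L b4@11:R b3@14:L]
Beat 9 (R): throw ball1 h=3 -> lands@12:L; in-air after throw: [b2@10:L b4@11:R b1@12:L b3@14:L]
Ball 1: thrown@0 h=6 -> first land @6; rethrown@6 h=3 -> second land @9

Answer: 6 9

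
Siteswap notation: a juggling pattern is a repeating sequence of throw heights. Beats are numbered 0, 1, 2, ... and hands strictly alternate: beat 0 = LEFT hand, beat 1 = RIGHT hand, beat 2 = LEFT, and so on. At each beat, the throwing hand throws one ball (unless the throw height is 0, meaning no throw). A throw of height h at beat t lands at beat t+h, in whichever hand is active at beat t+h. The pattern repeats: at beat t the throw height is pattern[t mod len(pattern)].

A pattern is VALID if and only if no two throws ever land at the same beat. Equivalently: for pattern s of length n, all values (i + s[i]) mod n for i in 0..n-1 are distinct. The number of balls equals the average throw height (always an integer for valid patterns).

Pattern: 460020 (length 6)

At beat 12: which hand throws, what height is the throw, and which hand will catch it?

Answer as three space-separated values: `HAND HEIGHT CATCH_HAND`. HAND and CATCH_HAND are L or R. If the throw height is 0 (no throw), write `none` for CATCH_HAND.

Beat 12: 12 mod 2 = 0, so hand = L
Throw height = pattern[12 mod 6] = pattern[0] = 4
Lands at beat 12+4=16, 16 mod 2 = 0, so catch hand = L

Answer: L 4 L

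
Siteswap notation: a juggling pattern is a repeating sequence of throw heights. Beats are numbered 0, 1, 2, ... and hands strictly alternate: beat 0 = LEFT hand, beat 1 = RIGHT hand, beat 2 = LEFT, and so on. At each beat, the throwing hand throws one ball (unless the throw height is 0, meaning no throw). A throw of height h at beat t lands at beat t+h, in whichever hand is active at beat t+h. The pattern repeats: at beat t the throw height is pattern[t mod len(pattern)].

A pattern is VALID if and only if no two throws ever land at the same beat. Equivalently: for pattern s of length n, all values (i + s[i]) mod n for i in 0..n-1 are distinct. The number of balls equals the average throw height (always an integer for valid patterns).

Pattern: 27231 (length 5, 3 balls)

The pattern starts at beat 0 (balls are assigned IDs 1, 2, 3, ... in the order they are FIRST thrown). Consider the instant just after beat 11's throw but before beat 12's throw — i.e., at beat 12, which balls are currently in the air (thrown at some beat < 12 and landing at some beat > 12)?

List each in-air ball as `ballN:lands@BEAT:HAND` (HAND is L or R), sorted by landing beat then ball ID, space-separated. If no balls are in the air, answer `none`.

Answer: ball3:lands@13:R ball2:lands@18:L

Derivation:
Beat 0 (L): throw ball1 h=2 -> lands@2:L; in-air after throw: [b1@2:L]
Beat 1 (R): throw ball2 h=7 -> lands@8:L; in-air after throw: [b1@2:L b2@8:L]
Beat 2 (L): throw ball1 h=2 -> lands@4:L; in-air after throw: [b1@4:L b2@8:L]
Beat 3 (R): throw ball3 h=3 -> lands@6:L; in-air after throw: [b1@4:L b3@6:L b2@8:L]
Beat 4 (L): throw ball1 h=1 -> lands@5:R; in-air after throw: [b1@5:R b3@6:L b2@8:L]
Beat 5 (R): throw ball1 h=2 -> lands@7:R; in-air after throw: [b3@6:L b1@7:R b2@8:L]
Beat 6 (L): throw ball3 h=7 -> lands@13:R; in-air after throw: [b1@7:R b2@8:L b3@13:R]
Beat 7 (R): throw ball1 h=2 -> lands@9:R; in-air after throw: [b2@8:L b1@9:R b3@13:R]
Beat 8 (L): throw ball2 h=3 -> lands@11:R; in-air after throw: [b1@9:R b2@11:R b3@13:R]
Beat 9 (R): throw ball1 h=1 -> lands@10:L; in-air after throw: [b1@10:L b2@11:R b3@13:R]
Beat 10 (L): throw ball1 h=2 -> lands@12:L; in-air after throw: [b2@11:R b1@12:L b3@13:R]
Beat 11 (R): throw ball2 h=7 -> lands@18:L; in-air after throw: [b1@12:L b3@13:R b2@18:L]
Beat 12 (L): throw ball1 h=2 -> lands@14:L; in-air after throw: [b3@13:R b1@14:L b2@18:L]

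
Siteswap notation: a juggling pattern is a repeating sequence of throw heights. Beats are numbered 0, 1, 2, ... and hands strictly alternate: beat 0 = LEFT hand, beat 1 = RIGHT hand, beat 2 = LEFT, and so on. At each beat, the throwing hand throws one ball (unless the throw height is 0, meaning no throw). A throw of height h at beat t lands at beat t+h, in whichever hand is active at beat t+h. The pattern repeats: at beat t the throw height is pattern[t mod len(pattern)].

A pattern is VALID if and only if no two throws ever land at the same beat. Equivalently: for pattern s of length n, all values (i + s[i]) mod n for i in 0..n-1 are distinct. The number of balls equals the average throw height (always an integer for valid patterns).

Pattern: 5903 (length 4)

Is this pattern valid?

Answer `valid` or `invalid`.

i=0: (i + s[i]) mod n = (0 + 5) mod 4 = 1
i=1: (i + s[i]) mod n = (1 + 9) mod 4 = 2
i=2: (i + s[i]) mod n = (2 + 0) mod 4 = 2
i=3: (i + s[i]) mod n = (3 + 3) mod 4 = 2
Residues: [1, 2, 2, 2], distinct: False

Answer: invalid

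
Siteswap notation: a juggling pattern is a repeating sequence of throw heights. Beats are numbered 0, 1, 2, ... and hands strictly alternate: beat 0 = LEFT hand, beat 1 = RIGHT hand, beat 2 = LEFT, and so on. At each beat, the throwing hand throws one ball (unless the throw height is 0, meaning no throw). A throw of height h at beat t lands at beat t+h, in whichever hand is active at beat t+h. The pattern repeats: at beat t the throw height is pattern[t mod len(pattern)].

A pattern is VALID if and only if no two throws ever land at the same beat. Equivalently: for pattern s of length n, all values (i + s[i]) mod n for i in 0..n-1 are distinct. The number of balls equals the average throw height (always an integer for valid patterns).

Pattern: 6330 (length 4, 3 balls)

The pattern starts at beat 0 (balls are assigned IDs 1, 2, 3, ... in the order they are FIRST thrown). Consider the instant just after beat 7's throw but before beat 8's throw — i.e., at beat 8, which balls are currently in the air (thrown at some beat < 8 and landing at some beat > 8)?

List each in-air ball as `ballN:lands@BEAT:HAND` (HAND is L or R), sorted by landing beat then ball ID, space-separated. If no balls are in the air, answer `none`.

Answer: ball1:lands@9:R ball2:lands@10:L

Derivation:
Beat 0 (L): throw ball1 h=6 -> lands@6:L; in-air after throw: [b1@6:L]
Beat 1 (R): throw ball2 h=3 -> lands@4:L; in-air after throw: [b2@4:L b1@6:L]
Beat 2 (L): throw ball3 h=3 -> lands@5:R; in-air after throw: [b2@4:L b3@5:R b1@6:L]
Beat 4 (L): throw ball2 h=6 -> lands@10:L; in-air after throw: [b3@5:R b1@6:L b2@10:L]
Beat 5 (R): throw ball3 h=3 -> lands@8:L; in-air after throw: [b1@6:L b3@8:L b2@10:L]
Beat 6 (L): throw ball1 h=3 -> lands@9:R; in-air after throw: [b3@8:L b1@9:R b2@10:L]
Beat 8 (L): throw ball3 h=6 -> lands@14:L; in-air after throw: [b1@9:R b2@10:L b3@14:L]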